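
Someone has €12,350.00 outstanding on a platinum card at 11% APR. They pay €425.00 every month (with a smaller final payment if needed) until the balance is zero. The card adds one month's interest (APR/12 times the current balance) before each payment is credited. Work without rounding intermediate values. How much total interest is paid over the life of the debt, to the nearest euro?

€2,077

Monthly rate r = 11%/12 = 0.916667% = 0.00916667.
Payoff takes n = ⌈−ln(1 − rB₀/P)/ln(1+r)⌉ = ⌈33.946⌉ = 34 payments; the last is €402.14.
Total paid = 33·€425.00 + €402.14 = €14,427.14.
Total interest = total paid − principal = €14,427.14 − €12,350.00 = €2,077.14.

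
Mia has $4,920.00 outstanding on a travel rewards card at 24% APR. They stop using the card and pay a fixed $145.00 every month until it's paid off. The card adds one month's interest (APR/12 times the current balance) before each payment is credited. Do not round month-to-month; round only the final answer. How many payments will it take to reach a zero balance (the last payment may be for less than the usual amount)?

Monthly rate r = 24%/12 = 2% = 0.02.
Recurrence: B ← B·(1+r) − $145.00.
Month 1: interest $98.40; balance after payment $4,873.40.
Month 2: interest $97.47; balance after payment $4,825.87.
Closed form: n = −ln(1 − rB₀/P)/ln(1+r) = −ln(0.32138)/ln(1.02) ≈ 57.322, so the balance reaches zero during payment 58.

58 payments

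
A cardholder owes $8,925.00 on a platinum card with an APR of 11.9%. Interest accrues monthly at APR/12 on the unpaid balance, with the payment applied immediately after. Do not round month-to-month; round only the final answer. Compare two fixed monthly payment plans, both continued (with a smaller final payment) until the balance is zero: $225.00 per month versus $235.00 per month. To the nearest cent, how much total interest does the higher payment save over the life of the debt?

$141.84

Monthly rate r = 11.9%/12 = 0.991667% = 0.00991667.
At $225.00/mo: n = ⌈−ln(1 − rB₀/P)/ln(1+r)⌉ = 51 payments (last $146.88); total interest = total paid − $8,925.00 = $2,471.88.
At $235.00/mo: 48 payments (last $210.04); total interest $2,330.04.
Interest saved = $2,471.88 − $2,330.04 = $141.84.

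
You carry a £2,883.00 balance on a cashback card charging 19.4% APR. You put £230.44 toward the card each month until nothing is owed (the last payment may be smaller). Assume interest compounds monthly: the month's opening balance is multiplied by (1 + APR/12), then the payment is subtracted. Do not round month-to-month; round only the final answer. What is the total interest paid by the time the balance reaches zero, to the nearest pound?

Monthly rate r = 19.4%/12 = 1.61667% = 0.0161667.
Payoff takes n = ⌈−ln(1 − rB₀/P)/ln(1+r)⌉ = ⌈14.090⌉ = 15 payments; the last is £20.95.
Total paid = 14·£230.44 + £20.95 = £3,247.11.
Total interest = total paid − principal = £3,247.11 − £2,883.00 = £364.11.

£364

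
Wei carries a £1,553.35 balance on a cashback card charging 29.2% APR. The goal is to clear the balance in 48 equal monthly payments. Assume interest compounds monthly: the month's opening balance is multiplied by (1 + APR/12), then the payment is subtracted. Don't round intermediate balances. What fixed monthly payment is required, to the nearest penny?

Monthly rate r = 29.2%/12 = 2.43333% = 0.0243333.
Level-payment amortization: P = B₀·r / (1 − (1+r)^(−n)) = 1553.35·0.0243333 / (1 − 1.02433^(−48)).
Denominator 1 − (1+r)^(−48) = 0.68463221.
P = 37.7982 / 0.68463221 ≈ 55.21.

£55.21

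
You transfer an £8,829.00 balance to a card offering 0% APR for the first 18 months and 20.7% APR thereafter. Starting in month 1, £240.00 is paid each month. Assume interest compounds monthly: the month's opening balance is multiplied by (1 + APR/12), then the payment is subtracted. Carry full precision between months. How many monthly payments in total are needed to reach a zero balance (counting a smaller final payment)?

Promo months 1–18 at r₀ = 0%/12 = 0; months 19+ at r₁ = 20.7%/12 = 0.01725.
After month 18 (no interest yet): B = £8,829.00 − 18·£240.00 = £4,509.00.
Then at r₁ with £240.00/mo: n₂ = −ln(1 − r₁·B/P)/ln(1+r₁) ≈ 22.90 → 23 more payments.

41 months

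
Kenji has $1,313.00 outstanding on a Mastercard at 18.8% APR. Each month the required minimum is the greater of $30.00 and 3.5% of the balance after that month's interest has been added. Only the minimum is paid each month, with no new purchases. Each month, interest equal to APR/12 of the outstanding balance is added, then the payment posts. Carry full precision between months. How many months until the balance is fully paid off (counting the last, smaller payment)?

Monthly rate r = 18.8%/12 = 1.56667% = 0.0156667.
While 3.5% of the post-interest balance exceeds $30.00, each month B ← (B·(1+r))·(1 − 0.035), i.e. B shrinks by the factor (1+r)·0.965 = 0.98012.
This holds for months 1–23. Entering month 24 the balance is $827.31; 3.5% of the post-interest balance is now below $30.00, so the flat $30.00 minimum applies from here.
From month 24 a fixed $30.00 at rate r clears $827.31 in 37 more payments. Total: 23 + 37 = 60 months.

60 months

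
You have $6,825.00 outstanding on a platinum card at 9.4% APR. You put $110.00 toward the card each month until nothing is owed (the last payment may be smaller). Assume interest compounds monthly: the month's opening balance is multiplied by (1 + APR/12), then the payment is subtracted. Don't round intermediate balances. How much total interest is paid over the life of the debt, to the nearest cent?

Monthly rate r = 9.4%/12 = 0.783333% = 0.00783333.
Payoff takes n = ⌈−ln(1 − rB₀/P)/ln(1+r)⌉ = ⌈85.300⌉ = 86 payments; the last is $33.04.
Total paid = 85·$110.00 + $33.04 = $9,383.04.
Total interest = total paid − principal = $9,383.04 − $6,825.00 = $2,558.04.

$2,558.04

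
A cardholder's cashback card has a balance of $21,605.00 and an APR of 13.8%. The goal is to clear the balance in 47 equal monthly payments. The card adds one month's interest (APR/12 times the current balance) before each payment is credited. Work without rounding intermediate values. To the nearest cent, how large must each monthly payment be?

Monthly rate r = 13.8%/12 = 1.15% = 0.0115.
Level-payment amortization: P = B₀·r / (1 − (1+r)^(−n)) = 21605.00·0.0115 / (1 − 1.0115^(−47)).
Denominator 1 − (1+r)^(−47) = 0.415743832.
P = 248.457 / 0.415743832 ≈ 597.62.

$597.62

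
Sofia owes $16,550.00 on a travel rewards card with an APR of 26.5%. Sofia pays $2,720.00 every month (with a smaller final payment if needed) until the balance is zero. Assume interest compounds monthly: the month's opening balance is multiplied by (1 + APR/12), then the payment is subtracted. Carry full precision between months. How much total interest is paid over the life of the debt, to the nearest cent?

Monthly rate r = 26.5%/12 = 2.20833% = 0.0220833.
Payoff takes n = ⌈−ln(1 − rB₀/P)/ln(1+r)⌉ = ⌈6.606⌉ = 7 payments; the last is $1,655.36.
Total paid = 6·$2,720.00 + $1,655.36 = $17,975.36.
Total interest = total paid − principal = $17,975.36 − $16,550.00 = $1,425.36.

$1,425.36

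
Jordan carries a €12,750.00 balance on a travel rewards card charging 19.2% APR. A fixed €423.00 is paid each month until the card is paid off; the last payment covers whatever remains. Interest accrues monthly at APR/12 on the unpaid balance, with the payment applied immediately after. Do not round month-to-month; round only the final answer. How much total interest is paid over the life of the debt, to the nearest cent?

Monthly rate r = 19.2%/12 = 1.6% = 0.016.
Payoff takes n = ⌈−ln(1 − rB₀/P)/ln(1+r)⌉ = ⌈41.472⌉ = 42 payments; the last is €200.52.
Total paid = 41·€423.00 + €200.52 = €17,543.52.
Total interest = total paid − principal = €17,543.52 − €12,750.00 = €4,793.52.

€4,793.52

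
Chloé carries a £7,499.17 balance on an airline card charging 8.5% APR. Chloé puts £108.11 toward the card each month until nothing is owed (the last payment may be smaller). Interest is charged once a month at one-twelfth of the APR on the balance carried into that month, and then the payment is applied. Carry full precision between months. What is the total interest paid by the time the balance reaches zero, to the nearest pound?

Monthly rate r = 8.5%/12 = 0.708333% = 0.00708333.
Payoff takes n = ⌈−ln(1 − rB₀/P)/ln(1+r)⌉ = ⌈95.770⌉ = 96 payments; the last is £83.35.
Total paid = 95·£108.11 + £83.35 = £10,353.80.
Total interest = total paid − principal = £10,353.80 − £7,499.17 = £2,854.63.

£2,855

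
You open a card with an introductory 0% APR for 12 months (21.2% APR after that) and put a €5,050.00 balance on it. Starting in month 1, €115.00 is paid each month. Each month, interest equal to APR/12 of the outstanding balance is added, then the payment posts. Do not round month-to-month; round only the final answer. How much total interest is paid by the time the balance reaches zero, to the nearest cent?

Promo months 1–12 at r₀ = 0%/12 = 0; months 13+ at r₁ = 21.2%/12 = 0.0176667.
After month 12 (no interest yet): B = €5,050.00 − 12·€115.00 = €3,670.00.
Then at r₁ with €115.00/mo: n₂ = −ln(1 − r₁·B/P)/ln(1+r₁) ≈ 47.37 → 48 more payments.
Total paid = 59·€115.00 + €43.34 = €6,828.34; interest = €6,828.34 − €5,050.00 = €1,778.34.

€1,778.34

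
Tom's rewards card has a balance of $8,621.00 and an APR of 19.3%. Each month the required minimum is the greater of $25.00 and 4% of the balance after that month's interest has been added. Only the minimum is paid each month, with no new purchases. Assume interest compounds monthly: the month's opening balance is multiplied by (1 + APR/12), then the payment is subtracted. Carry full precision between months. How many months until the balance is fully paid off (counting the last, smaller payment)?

Monthly rate r = 19.3%/12 = 1.60833% = 0.0160833.
While 4% of the post-interest balance exceeds $25.00, each month B ← (B·(1+r))·(1 − 0.04), i.e. B shrinks by the factor (1+r)·0.96 = 0.97544.
This holds for months 1–107. Entering month 108 the balance is $602.58; 4% of the post-interest balance is now below $25.00, so the flat $25.00 minimum applies from here.
From month 108 a fixed $25.00 at rate r clears $602.58 in 31 more payments. Total: 107 + 31 = 138 months.

138 months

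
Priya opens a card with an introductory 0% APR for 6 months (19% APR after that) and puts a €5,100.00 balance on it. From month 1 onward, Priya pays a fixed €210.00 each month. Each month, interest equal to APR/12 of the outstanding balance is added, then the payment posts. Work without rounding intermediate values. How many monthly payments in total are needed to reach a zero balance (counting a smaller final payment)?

28 months

Promo months 1–6 at r₀ = 0%/12 = 0; months 7+ at r₁ = 19%/12 = 0.0158333.
After month 6 (no interest yet): B = €5,100.00 − 6·€210.00 = €3,840.00.
Then at r₁ with €210.00/mo: n₂ = −ln(1 − r₁·B/P)/ln(1+r₁) ≈ 21.76 → 22 more payments.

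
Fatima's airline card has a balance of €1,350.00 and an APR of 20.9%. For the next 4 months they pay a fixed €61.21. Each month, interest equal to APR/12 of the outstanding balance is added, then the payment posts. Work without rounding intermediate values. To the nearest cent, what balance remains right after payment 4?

€1,195.22

Monthly rate r = 20.9%/12 = 1.74167% = 0.0174167.
Each month: B ← B·(1+r) − €61.21.
Month 1: interest €23.51; balance after payment €1,312.30.
Month 2: interest €22.86; balance after payment €1,273.95.
Month 3: interest €22.19; balance after payment €1,234.93.
Month 4: interest €21.51; balance after payment €1,195.22.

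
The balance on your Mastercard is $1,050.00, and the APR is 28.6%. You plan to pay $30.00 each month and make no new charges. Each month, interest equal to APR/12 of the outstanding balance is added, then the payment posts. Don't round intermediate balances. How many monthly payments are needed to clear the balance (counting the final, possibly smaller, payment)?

Monthly rate r = 28.6%/12 = 2.38333% = 0.0238333.
Recurrence: B ← B·(1+r) − $30.00.
Month 1: interest $25.03; balance after payment $1,045.03.
Month 2: interest $24.91; balance after payment $1,039.93.
Closed form: n = −ln(1 − rB₀/P)/ln(1+r) = −ln(0.16583)/ln(1.02383) ≈ 76.284, so the balance reaches zero during payment 77.

77 payments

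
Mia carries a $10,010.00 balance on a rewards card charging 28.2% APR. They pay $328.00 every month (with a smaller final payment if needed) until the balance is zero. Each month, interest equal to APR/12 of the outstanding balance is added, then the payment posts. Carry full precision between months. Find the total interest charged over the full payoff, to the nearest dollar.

Monthly rate r = 28.2%/12 = 2.35% = 0.0235.
Payoff takes n = ⌈−ln(1 − rB₀/P)/ln(1+r)⌉ = ⌈54.371⌉ = 55 payments; the last is $122.69.
Total paid = 54·$328.00 + $122.69 = $17,834.69.
Total interest = total paid − principal = $17,834.69 − $10,010.00 = $7,824.69.

$7,825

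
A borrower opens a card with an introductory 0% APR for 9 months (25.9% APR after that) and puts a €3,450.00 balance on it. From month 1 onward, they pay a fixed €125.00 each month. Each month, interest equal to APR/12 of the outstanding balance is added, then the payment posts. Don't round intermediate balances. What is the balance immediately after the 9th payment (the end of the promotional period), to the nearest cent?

€2,325.00

Promo months 1–9 at r₀ = 0%/12 = 0; months 10+ at r₁ = 25.9%/12 = 0.0215833.
After month 9 (no interest yet): B = €3,450.00 − 9·€125.00 = €2,325.00.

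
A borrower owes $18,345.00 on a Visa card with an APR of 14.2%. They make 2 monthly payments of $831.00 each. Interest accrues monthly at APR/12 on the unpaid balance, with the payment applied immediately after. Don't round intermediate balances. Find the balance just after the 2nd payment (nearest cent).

$17,109.90

Monthly rate r = 14.2%/12 = 1.18333% = 0.0118333.
Each month: B ← B·(1+r) − $831.00.
Month 1: interest $217.08; balance after payment $17,731.08.
Month 2: interest $209.82; balance after payment $17,109.90.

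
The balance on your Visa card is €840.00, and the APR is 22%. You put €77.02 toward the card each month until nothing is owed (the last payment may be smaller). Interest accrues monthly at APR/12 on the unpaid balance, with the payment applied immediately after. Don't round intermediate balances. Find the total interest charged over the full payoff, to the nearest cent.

Monthly rate r = 22%/12 = 1.83333% = 0.0183333.
Payoff takes n = ⌈−ln(1 − rB₀/P)/ln(1+r)⌉ = ⌈12.279⌉ = 13 payments; the last is €21.64.
Total paid = 12·€77.02 + €21.64 = €945.88.
Total interest = total paid − principal = €945.88 − €840.00 = €105.88.

€105.88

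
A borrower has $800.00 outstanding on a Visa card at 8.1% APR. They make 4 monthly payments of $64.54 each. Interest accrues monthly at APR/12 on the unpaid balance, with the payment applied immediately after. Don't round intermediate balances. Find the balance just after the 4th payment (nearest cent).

Monthly rate r = 8.1%/12 = 0.675% = 0.00675.
Each month: B ← B·(1+r) − $64.54.
Month 1: interest $5.40; balance after payment $740.86.
Month 2: interest $5.00; balance after payment $681.32.
Month 3: interest $4.60; balance after payment $621.38.
Month 4: interest $4.19; balance after payment $561.03.

$561.03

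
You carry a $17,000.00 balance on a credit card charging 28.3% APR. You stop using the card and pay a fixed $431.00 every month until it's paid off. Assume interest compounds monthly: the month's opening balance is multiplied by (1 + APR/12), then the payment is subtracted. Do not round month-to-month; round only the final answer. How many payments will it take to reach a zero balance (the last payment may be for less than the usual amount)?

115 payments

Monthly rate r = 28.3%/12 = 2.35833% = 0.0235833.
Recurrence: B ← B·(1+r) − $431.00.
Month 1: interest $400.92; balance after payment $16,969.92.
Month 2: interest $400.21; balance after payment $16,939.12.
Closed form: n = −ln(1 − rB₀/P)/ln(1+r) = −ln(0.069799)/ln(1.02358) ≈ 114.208, so the balance reaches zero during payment 115.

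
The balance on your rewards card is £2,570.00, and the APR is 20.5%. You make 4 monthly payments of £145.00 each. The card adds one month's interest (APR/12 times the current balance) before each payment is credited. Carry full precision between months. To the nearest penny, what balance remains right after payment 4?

Monthly rate r = 20.5%/12 = 1.70833% = 0.0170833.
Each month: B ← B·(1+r) − £145.00.
Month 1: interest £43.90; balance after payment £2,468.90.
Month 2: interest £42.18; balance after payment £2,366.08.
Month 3: interest £40.42; balance after payment £2,261.50.
Month 4: interest £38.63; balance after payment £2,155.14.

£2,155.14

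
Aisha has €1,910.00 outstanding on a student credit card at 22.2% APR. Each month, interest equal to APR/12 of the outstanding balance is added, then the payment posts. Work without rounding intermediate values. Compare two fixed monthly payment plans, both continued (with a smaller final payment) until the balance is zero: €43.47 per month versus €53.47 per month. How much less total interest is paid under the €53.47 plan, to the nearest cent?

€820.30

Monthly rate r = 22.2%/12 = 1.85% = 0.0185.
At €43.47/mo: n = ⌈−ln(1 − rB₀/P)/ln(1+r)⌉ = 92 payments (last €18.54); total interest = total paid − €1,910.00 = €2,064.31.
At €53.47/mo: 59 payments (last €52.75); total interest €1,244.01.
Interest saved = €2,064.31 − €1,244.01 = €820.30.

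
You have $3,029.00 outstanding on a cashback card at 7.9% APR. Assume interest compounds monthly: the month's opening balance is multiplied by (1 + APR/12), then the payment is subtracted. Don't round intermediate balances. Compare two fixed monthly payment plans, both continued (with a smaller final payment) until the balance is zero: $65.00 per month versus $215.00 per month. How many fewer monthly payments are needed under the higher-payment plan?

Monthly rate r = 7.9%/12 = 0.658333% = 0.00658333.
At $65.00/mo: n = ⌈−ln(1 − rB₀/P)/ln(1+r)⌉ = 56 payments (last $54.67); total interest = total paid − $3,029.00 = $600.67.
At $215.00/mo: 15 payments (last $179.36); total interest $160.36.
Payments saved = 56 − 15 = 41.

41 fewer payments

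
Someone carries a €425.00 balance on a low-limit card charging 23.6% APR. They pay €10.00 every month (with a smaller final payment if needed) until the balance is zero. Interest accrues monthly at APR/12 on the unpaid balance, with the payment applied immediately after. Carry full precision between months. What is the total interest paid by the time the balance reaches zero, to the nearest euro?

€503

Monthly rate r = 23.6%/12 = 1.96667% = 0.0196667.
Payoff takes n = ⌈−ln(1 − rB₀/P)/ln(1+r)⌉ = ⌈92.775⌉ = 93 payments; the last is €7.77.
Total paid = 92·€10.00 + €7.77 = €927.77.
Total interest = total paid − principal = €927.77 − €425.00 = €502.77.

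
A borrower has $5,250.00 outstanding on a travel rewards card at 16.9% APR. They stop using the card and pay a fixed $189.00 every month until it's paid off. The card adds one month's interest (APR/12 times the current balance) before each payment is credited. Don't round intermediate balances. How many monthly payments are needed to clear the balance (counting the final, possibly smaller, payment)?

Monthly rate r = 16.9%/12 = 1.40833% = 0.0140833.
Recurrence: B ← B·(1+r) − $189.00.
Month 1: interest $73.94; balance after payment $5,134.94.
Month 2: interest $72.32; balance after payment $5,018.25.
Closed form: n = −ln(1 − rB₀/P)/ln(1+r) = −ln(0.6088)/ln(1.01408) ≈ 35.486, so the balance reaches zero during payment 36.

36 payments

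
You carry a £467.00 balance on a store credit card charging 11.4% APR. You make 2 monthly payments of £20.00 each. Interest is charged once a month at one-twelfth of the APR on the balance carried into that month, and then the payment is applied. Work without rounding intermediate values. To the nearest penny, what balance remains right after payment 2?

£435.73

Monthly rate r = 11.4%/12 = 0.95% = 0.0095.
Each month: B ← B·(1+r) − £20.00.
Month 1: interest £4.44; balance after payment £451.44.
Month 2: interest £4.29; balance after payment £435.73.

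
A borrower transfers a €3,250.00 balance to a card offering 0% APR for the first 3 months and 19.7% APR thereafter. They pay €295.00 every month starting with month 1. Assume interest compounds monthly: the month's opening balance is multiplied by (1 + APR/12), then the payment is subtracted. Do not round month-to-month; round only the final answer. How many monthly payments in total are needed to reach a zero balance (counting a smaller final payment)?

12 payments

Promo months 1–3 at r₀ = 0%/12 = 0; months 4+ at r₁ = 19.7%/12 = 0.0164167.
After month 3 (no interest yet): B = €3,250.00 − 3·€295.00 = €2,365.00.
Then at r₁ with €295.00/mo: n₂ = −ln(1 − r₁·B/P)/ln(1+r₁) ≈ 8.67 → 9 more payments.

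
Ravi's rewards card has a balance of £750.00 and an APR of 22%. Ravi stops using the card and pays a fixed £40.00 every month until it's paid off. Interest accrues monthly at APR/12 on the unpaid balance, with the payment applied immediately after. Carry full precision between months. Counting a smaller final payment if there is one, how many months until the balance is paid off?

Monthly rate r = 22%/12 = 1.83333% = 0.0183333.
Recurrence: B ← B·(1+r) − £40.00.
Month 1: interest £13.75; balance after payment £723.75.
Month 2: interest £13.27; balance after payment £697.02.
Closed form: n = −ln(1 − rB₀/P)/ln(1+r) = −ln(0.65625)/ln(1.01833) ≈ 23.185, so the balance reaches zero during payment 24.

24 months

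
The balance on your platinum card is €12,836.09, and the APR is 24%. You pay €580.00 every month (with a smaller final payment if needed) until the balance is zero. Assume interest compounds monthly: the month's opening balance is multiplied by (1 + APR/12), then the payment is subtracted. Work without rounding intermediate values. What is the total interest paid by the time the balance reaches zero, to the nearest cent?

Monthly rate r = 24%/12 = 2% = 0.02.
Payoff takes n = ⌈−ln(1 − rB₀/P)/ln(1+r)⌉ = ⌈29.517⌉ = 30 payments; the last is €301.31.
Total paid = 29·€580.00 + €301.31 = €17,121.31.
Total interest = total paid − principal = €17,121.31 − €12,836.09 = €4,285.22.

€4,285.22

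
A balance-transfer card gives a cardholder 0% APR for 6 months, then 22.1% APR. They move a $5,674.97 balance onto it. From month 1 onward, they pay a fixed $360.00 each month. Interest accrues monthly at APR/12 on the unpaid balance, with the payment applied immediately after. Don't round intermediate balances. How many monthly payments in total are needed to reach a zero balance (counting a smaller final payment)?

17 months

Promo months 1–6 at r₀ = 0%/12 = 0; months 7+ at r₁ = 22.1%/12 = 0.0184167.
After month 6 (no interest yet): B = $5,674.97 − 6·$360.00 = $3,514.97.
Then at r₁ with $360.00/mo: n₂ = −ln(1 − r₁·B/P)/ln(1+r₁) ≈ 10.86 → 11 more payments.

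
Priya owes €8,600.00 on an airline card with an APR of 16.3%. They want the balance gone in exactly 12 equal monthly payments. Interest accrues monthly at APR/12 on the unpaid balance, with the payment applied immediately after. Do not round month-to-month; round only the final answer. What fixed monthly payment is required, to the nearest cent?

€781.51

Monthly rate r = 16.3%/12 = 1.35833% = 0.0135833.
Level-payment amortization: P = B₀·r / (1 − (1+r)^(−n)) = 8600.00·0.0135833 / (1 − 1.01358^(−12)).
Denominator 1 − (1+r)^(−12) = 0.149476198.
P = 116.817 / 0.149476198 ≈ 781.51.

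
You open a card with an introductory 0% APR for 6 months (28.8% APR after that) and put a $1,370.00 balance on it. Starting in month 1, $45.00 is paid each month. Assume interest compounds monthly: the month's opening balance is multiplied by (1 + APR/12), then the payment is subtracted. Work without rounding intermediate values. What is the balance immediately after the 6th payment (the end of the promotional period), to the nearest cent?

Promo months 1–6 at r₀ = 0%/12 = 0; months 7+ at r₁ = 28.8%/12 = 0.024.
After month 6 (no interest yet): B = $1,370.00 − 6·$45.00 = $1,100.00.

$1,100.00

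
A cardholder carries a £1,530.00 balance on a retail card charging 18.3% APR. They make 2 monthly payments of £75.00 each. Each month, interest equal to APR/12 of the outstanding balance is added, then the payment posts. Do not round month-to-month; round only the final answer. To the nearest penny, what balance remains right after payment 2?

Monthly rate r = 18.3%/12 = 1.525% = 0.01525.
Each month: B ← B·(1+r) − £75.00.
Month 1: interest £23.33; balance after payment £1,478.33.
Month 2: interest £22.54; balance after payment £1,425.88.

£1,425.88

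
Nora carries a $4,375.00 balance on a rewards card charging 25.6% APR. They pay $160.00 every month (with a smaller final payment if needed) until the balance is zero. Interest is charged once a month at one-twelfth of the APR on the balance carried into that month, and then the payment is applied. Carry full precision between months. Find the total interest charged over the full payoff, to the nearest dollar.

$2,261

Monthly rate r = 25.6%/12 = 2.13333% = 0.0213333.
Payoff takes n = ⌈−ln(1 − rB₀/P)/ln(1+r)⌉ = ⌈41.474⌉ = 42 payments; the last is $76.23.
Total paid = 41·$160.00 + $76.23 = $6,636.23.
Total interest = total paid − principal = $6,636.23 − $4,375.00 = $2,261.23.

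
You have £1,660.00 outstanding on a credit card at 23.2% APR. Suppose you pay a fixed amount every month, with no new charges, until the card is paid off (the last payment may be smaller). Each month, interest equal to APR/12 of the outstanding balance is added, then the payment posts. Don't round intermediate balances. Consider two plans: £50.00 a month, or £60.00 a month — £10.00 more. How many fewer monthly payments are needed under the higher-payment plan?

Monthly rate r = 23.2%/12 = 1.93333% = 0.0193333.
At £50.00/mo: n = ⌈−ln(1 − rB₀/P)/ln(1+r)⌉ = 54 payments (last £31.35); total interest = total paid − £1,660.00 = £1,021.35.
At £60.00/mo: 40 payments (last £58.53); total interest £738.53.
Payments saved = 54 − 40 = 14.

14 fewer payments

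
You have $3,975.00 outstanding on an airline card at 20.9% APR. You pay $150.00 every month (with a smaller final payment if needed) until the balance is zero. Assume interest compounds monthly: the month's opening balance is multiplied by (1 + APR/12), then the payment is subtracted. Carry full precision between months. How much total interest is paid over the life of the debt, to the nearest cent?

Monthly rate r = 20.9%/12 = 1.74167% = 0.0174167.
Payoff takes n = ⌈−ln(1 − rB₀/P)/ln(1+r)⌉ = ⌈35.852⌉ = 36 payments; the last is $127.95.
Total paid = 35·$150.00 + $127.95 = $5,377.95.
Total interest = total paid − principal = $5,377.95 − $3,975.00 = $1,402.95.

$1,402.95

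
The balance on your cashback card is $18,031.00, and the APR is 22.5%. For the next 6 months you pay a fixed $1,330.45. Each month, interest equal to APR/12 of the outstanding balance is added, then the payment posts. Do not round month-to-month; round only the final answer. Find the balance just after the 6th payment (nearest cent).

$11,790.61

Monthly rate r = 22.5%/12 = 1.875% = 0.01875.
Each month: B ← B·(1+r) − $1,330.45.
Month 1: interest $338.08; balance after payment $17,038.63.
Month 2: interest $319.47; balance after payment $16,027.66.
Month 3: interest $300.52; balance after payment $14,997.72.
Month 4: interest $281.21; balance after payment $13,948.48.
Month 5: interest $261.53; balance after payment $12,879.57.
Month 6: interest $241.49; balance after payment $11,790.61.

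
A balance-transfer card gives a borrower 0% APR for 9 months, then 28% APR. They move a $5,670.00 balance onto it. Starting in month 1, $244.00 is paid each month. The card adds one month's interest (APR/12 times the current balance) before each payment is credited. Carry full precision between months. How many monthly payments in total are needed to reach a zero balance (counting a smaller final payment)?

Promo months 1–9 at r₀ = 0%/12 = 0; months 10+ at r₁ = 28%/12 = 0.0233333.
After month 9 (no interest yet): B = $5,670.00 − 9·$244.00 = $3,474.00.
Then at r₁ with $244.00/mo: n₂ = −ln(1 − r₁·B/P)/ln(1+r₁) ≈ 17.51 → 18 more payments.

27 months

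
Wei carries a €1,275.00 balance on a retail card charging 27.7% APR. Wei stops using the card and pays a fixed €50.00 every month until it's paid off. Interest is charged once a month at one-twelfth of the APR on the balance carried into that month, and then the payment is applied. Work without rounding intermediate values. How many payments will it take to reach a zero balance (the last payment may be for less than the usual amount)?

Monthly rate r = 27.7%/12 = 2.30833% = 0.0230833.
Recurrence: B ← B·(1+r) − €50.00.
Month 1: interest €29.43; balance after payment €1,254.43.
Month 2: interest €28.96; balance after payment €1,233.39.
Closed form: n = −ln(1 − rB₀/P)/ln(1+r) = −ln(0.41137)/ln(1.02308) ≈ 38.923, so the balance reaches zero during payment 39.

39 months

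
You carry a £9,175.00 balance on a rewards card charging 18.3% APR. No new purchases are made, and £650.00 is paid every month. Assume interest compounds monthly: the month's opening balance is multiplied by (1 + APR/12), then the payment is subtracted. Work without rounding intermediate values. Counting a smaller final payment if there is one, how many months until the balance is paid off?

17 payments

Monthly rate r = 18.3%/12 = 1.525% = 0.01525.
Recurrence: B ← B·(1+r) − £650.00.
Month 1: interest £139.92; balance after payment £8,664.92.
Month 2: interest £132.14; balance after payment £8,147.06.
Closed form: n = −ln(1 − rB₀/P)/ln(1+r) = −ln(0.78474)/ln(1.01525) ≈ 16.016, so the balance reaches zero during payment 17.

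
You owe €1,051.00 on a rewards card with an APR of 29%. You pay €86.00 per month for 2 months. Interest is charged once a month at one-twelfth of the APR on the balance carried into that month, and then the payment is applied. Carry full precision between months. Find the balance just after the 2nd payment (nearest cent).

€928.33

Monthly rate r = 29%/12 = 2.41667% = 0.0241667.
Each month: B ← B·(1+r) − €86.00.
Month 1: interest €25.40; balance after payment €990.40.
Month 2: interest €23.93; balance after payment €928.33.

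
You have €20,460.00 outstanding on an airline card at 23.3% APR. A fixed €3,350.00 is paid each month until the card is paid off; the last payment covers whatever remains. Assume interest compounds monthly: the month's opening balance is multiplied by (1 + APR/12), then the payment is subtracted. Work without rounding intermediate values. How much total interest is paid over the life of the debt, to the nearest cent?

€1,537.15

Monthly rate r = 23.3%/12 = 1.94167% = 0.0194167.
Payoff takes n = ⌈−ln(1 − rB₀/P)/ln(1+r)⌉ = ⌈6.564⌉ = 7 payments; the last is €1,897.15.
Total paid = 6·€3,350.00 + €1,897.15 = €21,997.15.
Total interest = total paid − principal = €21,997.15 − €20,460.00 = €1,537.15.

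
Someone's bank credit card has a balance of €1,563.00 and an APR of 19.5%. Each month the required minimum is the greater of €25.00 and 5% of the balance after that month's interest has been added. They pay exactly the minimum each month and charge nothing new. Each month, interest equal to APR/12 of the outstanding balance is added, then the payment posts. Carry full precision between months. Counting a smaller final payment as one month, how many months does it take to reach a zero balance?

57 months

Monthly rate r = 19.5%/12 = 1.625% = 0.01625.
While 5% of the post-interest balance exceeds €25.00, each month B ← (B·(1+r))·(1 − 0.05), i.e. B shrinks by the factor (1+r)·0.95 = 0.96544.
This holds for months 1–33. Entering month 34 the balance is €489.62; 5% of the post-interest balance is now below €25.00, so the flat €25.00 minimum applies from here.
From month 34 a fixed €25.00 at rate r clears €489.62 in 24 more payments. Total: 33 + 24 = 57 months.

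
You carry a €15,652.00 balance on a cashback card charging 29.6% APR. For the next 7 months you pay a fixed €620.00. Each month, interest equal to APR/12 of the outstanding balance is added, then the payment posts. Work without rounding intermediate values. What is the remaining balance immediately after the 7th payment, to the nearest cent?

Monthly rate r = 29.6%/12 = 2.46667% = 0.0246667.
Each month: B ← B·(1+r) − €620.00.
Month 1: interest €386.08; balance after payment €15,418.08.
Month 2: interest €380.31; balance after payment €15,178.40.
Month 3: interest €374.40; balance after payment €14,932.80.
Month 4: interest €368.34; balance after payment €14,681.14.
Month 5: interest €362.13; balance after payment €14,423.27.
Month 6: interest €355.77; balance after payment €14,159.05.
Month 7: interest €349.26; balance after payment €13,888.30.

€13,888.30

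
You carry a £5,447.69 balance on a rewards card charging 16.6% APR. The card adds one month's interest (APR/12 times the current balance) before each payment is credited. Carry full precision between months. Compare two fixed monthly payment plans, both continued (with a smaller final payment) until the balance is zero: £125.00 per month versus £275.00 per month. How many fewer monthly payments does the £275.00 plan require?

Monthly rate r = 16.6%/12 = 1.38333% = 0.0138333.
At £125.00/mo: n = ⌈−ln(1 − rB₀/P)/ln(1+r)⌉ = 68 payments (last £27.71); total interest = total paid − £5,447.69 = £2,955.02.
At £275.00/mo: 24 payments (last £85.83); total interest £963.14.
Payments saved = 68 − 24 = 44.

44 fewer payments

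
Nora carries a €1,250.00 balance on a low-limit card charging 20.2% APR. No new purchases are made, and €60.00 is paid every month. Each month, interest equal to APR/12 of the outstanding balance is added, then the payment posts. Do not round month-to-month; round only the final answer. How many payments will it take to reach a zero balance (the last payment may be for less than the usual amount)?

Monthly rate r = 20.2%/12 = 1.68333% = 0.0168333.
Recurrence: B ← B·(1+r) − €60.00.
Month 1: interest €21.04; balance after payment €1,211.04.
Month 2: interest €20.39; balance after payment €1,171.43.
Closed form: n = −ln(1 − rB₀/P)/ln(1+r) = −ln(0.64931)/ln(1.01683) ≈ 25.870, so the balance reaches zero during payment 26.

26 payments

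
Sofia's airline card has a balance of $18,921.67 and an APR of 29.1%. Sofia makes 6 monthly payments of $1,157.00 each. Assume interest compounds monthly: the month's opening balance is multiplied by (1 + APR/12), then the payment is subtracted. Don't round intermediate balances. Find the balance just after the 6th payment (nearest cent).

$14,470.46

Monthly rate r = 29.1%/12 = 2.425% = 0.02425.
Each month: B ← B·(1+r) − $1,157.00.
Month 1: interest $458.85; balance after payment $18,223.52.
Month 2: interest $441.92; balance after payment $17,508.44.
Month 3: interest $424.58; balance after payment $16,776.02.
Month 4: interest $406.82; balance after payment $16,025.84.
Month 5: interest $388.63; balance after payment $15,257.47.
Month 6: interest $369.99; balance after payment $14,470.46.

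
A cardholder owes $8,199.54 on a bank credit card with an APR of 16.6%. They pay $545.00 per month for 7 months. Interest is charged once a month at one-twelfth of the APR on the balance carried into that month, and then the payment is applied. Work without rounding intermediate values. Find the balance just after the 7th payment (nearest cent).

$5,050.23

Monthly rate r = 16.6%/12 = 1.38333% = 0.0138333.
Each month: B ← B·(1+r) − $545.00.
Month 1: interest $113.43; balance after payment $7,767.97.
Month 2: interest $107.46; balance after payment $7,330.42.
Month 3: interest $101.40; balance after payment $6,886.83.
Month 4: interest $95.27; balance after payment $6,437.10.
Month 5: interest $89.05; balance after payment $5,981.14.
Month 6: interest $82.74; balance after payment $5,518.88.
Month 7: interest $76.34; balance after payment $5,050.23.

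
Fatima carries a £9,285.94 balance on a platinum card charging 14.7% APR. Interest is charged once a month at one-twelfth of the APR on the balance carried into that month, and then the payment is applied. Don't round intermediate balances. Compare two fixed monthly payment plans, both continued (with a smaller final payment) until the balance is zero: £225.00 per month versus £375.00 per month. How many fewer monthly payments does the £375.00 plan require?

Monthly rate r = 14.7%/12 = 1.225% = 0.01225.
At £225.00/mo: n = ⌈−ln(1 − rB₀/P)/ln(1+r)⌉ = 58 payments (last £191.21); total interest = total paid − £9,285.94 = £3,730.27.
At £375.00/mo: 30 payments (last £258.19); total interest £1,847.25.
Payments saved = 58 − 30 = 28.

28 fewer payments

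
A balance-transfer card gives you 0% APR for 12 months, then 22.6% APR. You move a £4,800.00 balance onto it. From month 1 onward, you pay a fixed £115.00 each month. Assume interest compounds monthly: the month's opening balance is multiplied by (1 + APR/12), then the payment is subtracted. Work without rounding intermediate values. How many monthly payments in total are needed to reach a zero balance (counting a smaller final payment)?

57 months

Promo months 1–12 at r₀ = 0%/12 = 0; months 13+ at r₁ = 22.6%/12 = 0.0188333.
After month 12 (no interest yet): B = £4,800.00 − 12·£115.00 = £3,420.00.
Then at r₁ with £115.00/mo: n₂ = −ln(1 − r₁·B/P)/ln(1+r₁) ≈ 44.01 → 45 more payments.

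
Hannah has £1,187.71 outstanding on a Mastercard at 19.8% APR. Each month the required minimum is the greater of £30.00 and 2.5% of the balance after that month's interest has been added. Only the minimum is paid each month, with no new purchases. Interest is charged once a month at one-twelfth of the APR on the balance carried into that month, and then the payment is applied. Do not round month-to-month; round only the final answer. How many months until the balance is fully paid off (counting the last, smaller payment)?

Monthly rate r = 19.8%/12 = 1.65% = 0.0165.
While 2.5% of the post-interest balance exceeds £30.00, each month B ← (B·(1+r))·(1 − 0.025), i.e. B shrinks by the factor (1+r)·0.975 = 0.99109.
This holds for months 1–1. Entering month 2 the balance is £1,177.12; 2.5% of the post-interest balance is now below £30.00, so the flat £30.00 minimum applies from here.
From month 2 a fixed £30.00 at rate r clears £1,177.12 in 64 more payments. Total: 1 + 64 = 65 months.

65 months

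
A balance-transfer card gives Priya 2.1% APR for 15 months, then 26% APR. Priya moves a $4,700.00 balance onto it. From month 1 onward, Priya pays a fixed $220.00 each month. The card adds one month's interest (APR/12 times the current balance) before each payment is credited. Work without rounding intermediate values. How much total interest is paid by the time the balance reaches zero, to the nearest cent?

$222.39

Promo months 1–15 at r₀ = 2.1%/12 = 0.00175; months 16+ at r₁ = 26%/12 = 0.0216667.
After month 15: iterate B ← B·(1+r₀) − $220.00 for 15 months → $1,484.16.
Then at r₁ with $220.00/mo: n₂ = −ln(1 − r₁·B/P)/ln(1+r₁) ≈ 7.37 → 8 more payments.
Total paid = 22·$220.00 + $82.39 = $4,922.39; interest = $4,922.39 − $4,700.00 = $222.39.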